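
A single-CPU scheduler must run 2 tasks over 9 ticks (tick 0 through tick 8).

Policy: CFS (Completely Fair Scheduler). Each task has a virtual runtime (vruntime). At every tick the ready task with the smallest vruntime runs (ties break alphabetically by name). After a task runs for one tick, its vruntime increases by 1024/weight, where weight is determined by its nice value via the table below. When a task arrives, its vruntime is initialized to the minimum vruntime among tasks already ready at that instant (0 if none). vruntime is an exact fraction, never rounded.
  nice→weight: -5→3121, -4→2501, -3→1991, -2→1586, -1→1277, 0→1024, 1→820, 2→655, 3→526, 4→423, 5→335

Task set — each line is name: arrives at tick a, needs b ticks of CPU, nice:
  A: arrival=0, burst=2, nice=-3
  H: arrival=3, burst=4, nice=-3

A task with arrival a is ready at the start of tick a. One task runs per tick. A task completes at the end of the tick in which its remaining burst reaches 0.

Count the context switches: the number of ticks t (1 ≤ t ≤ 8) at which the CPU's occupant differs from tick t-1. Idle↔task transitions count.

context switches = 3

t=0: vr[A=0] → run A
t=1: vr[A=1024/1991] → run A
t=2: (idle)
t=3: vr[H=0] → run H
t=4: vr[H=1024/1991] → run H
t=5: vr[H=2048/1991] → run H
t=6: vr[H=3072/1991] → run H
t=7: (idle)
t=8: (idle)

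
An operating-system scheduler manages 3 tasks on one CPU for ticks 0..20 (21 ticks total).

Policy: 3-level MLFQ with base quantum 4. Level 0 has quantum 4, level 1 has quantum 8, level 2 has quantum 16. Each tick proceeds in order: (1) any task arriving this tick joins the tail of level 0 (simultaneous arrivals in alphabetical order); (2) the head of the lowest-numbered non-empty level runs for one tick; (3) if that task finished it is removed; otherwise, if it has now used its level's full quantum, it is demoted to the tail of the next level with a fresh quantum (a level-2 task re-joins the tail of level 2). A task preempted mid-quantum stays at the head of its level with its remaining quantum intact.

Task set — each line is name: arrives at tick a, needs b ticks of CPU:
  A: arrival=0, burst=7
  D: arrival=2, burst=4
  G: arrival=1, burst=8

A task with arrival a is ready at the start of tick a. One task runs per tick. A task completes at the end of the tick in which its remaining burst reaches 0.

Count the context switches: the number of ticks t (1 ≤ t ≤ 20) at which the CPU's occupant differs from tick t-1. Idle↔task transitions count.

t=0: L0/L1/L2 = A/-/- → run A
t=1: L0/L1/L2 = AG/-/- → run A
t=2: L0/L1/L2 = AGD/-/- → run A
t=3: L0/L1/L2 = AGD/-/- → run A
t=4: L0/L1/L2 = GD/A/- → run G
t=5: L0/L1/L2 = GD/A/- → run G
t=6: L0/L1/L2 = GD/A/- → run G
t=7: L0/L1/L2 = GD/A/- → run G
t=8: L0/L1/L2 = D/AG/- → run D
t=9: L0/L1/L2 = D/AG/- → run D
t=10: L0/L1/L2 = D/AG/- → run D
t=11: L0/L1/L2 = D/AG/- → run D
t=12: L0/L1/L2 = -/AG/- → run A
t=13: L0/L1/L2 = -/AG/- → run A
t=14: L0/L1/L2 = -/AG/- → run A
t=15: L0/L1/L2 = -/G/- → run G
t=16: L0/L1/L2 = -/G/- → run G
t=17: L0/L1/L2 = -/G/- → run G
t=18: L0/L1/L2 = -/G/- → run G
t=19: (idle)
t=20: (idle)

context switches = 5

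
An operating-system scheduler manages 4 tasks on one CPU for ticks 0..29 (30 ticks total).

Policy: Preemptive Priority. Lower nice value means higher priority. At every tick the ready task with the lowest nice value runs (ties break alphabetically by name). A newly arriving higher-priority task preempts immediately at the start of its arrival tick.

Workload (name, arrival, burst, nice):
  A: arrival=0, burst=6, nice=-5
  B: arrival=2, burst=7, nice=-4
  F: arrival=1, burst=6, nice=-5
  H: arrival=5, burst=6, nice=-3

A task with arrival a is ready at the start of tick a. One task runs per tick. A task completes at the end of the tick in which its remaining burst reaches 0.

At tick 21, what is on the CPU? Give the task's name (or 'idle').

t=0: ready={A} → run A
t=1: ready={A,F} → run A
t=2: ready={A,B,F} → run A
t=3: ready={A,B,F} → run A
t=4: ready={A,B,F} → run A
t=5: ready={A,B,F,H} → run A
t=6: ready={B,F,H} → run F
t=7: ready={B,F,H} → run F
t=8: ready={B,F,H} → run F
t=9: ready={B,F,H} → run F
t=10: ready={B,F,H} → run F
t=11: ready={B,F,H} → run F
t=12: ready={B,H} → run B
t=13: ready={B,H} → run B
t=14: ready={B,H} → run B
t=15: ready={B,H} → run B
t=16: ready={B,H} → run B
t=17: ready={B,H} → run B
t=18: ready={B,H} → run B
t=19: ready={H} → run H
t=20: ready={H} → run H
t=21: ready={H} → run H
t=22: ready={H} → run H
t=23: ready={H} → run H
t=24: ready={H} → run H
t=25: (idle)
t=26: (idle)
t=27: (idle)
t=28: (idle)
t=29: (idle)

running at tick 21 = H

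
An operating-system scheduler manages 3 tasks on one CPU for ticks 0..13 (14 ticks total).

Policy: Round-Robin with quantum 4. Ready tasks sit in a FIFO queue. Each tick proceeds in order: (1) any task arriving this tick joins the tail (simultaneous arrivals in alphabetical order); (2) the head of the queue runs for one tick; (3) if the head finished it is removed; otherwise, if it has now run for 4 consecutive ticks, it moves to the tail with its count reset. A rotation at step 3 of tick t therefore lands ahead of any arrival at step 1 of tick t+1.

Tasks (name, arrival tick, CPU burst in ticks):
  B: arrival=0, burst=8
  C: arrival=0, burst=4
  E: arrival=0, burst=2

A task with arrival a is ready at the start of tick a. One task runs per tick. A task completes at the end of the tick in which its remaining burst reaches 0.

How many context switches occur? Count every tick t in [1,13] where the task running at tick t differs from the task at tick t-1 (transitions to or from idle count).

context switches = 3

t=0: queue=[B,C,E] q_used=0 → run B
t=1: queue=[B,C,E] q_used=1 → run B
t=2: queue=[B,C,E] q_used=2 → run B
t=3: queue=[B,C,E] q_used=3 → run B
t=4: queue=[C,E,B] q_used=0 → run C
t=5: queue=[C,E,B] q_used=1 → run C
t=6: queue=[C,E,B] q_used=2 → run C
t=7: queue=[C,E,B] q_used=3 → run C
t=8: queue=[E,B] q_used=0 → run E
t=9: queue=[E,B] q_used=1 → run E
t=10: queue=[B] q_used=0 → run B
t=11: queue=[B] q_used=1 → run B
t=12: queue=[B] q_used=2 → run B
t=13: queue=[B] q_used=3 → run B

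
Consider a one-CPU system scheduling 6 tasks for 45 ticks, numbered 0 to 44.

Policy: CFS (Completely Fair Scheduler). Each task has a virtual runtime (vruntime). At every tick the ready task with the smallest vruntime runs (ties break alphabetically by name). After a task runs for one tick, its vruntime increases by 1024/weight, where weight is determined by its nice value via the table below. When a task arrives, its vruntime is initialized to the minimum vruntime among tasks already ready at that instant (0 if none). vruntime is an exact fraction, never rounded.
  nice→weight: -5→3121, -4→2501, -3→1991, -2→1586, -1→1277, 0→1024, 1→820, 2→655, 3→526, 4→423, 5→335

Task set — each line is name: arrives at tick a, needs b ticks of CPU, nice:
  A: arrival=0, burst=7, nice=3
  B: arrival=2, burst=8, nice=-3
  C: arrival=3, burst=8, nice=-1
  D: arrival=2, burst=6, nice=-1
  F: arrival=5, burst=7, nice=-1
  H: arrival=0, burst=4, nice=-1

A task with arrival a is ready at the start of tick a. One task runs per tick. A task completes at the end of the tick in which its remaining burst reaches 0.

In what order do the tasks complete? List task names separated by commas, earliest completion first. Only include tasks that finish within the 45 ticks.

t=0: vr[A=0 H=0] → run A
t=1: vr[A=512/263 H=0] → run H
t=2: vr[A=512/263 B=1024/1277 D=1024/1277 H=1024/1277] → run B
t=3: vr[A=512/263 B=3346432/2542507 C=1024/1277 D=1024/1277 H=1024/1277] → run C
t=4: vr[A=512/263 B=3346432/2542507 C=2048/1277 D=1024/1277 H=1024/1277] → run D
t=5: vr[A=512/263 B=3346432/2542507 C=2048/1277 D=2048/1277 F=1024/1277 H=1024/1277] → run F
t=6: vr[A=512/263 B=3346432/2542507 C=2048/1277 D=2048/1277 F=2048/1277 H=1024/1277] → run H
t=7: vr[A=512/263 B=3346432/2542507 C=2048/1277 D=2048/1277 F=2048/1277 H=2048/1277] → run B
t=8: vr[A=512/263 B=4654080/2542507 C=2048/1277 D=2048/1277 F=2048/1277 H=2048/1277] → run C
t=9: vr[A=512/263 B=4654080/2542507 C=3072/1277 D=2048/1277 F=2048/1277 H=2048/1277] → run D
t=10: vr[A=512/263 B=4654080/2542507 C=3072/1277 D=3072/1277 F=2048/1277 H=2048/1277] → run F
t=11: vr[A=512/263 B=4654080/2542507 C=3072/1277 D=3072/1277 F=3072/1277 H=2048/1277] → run H
t=12: vr[A=512/263 B=4654080/2542507 C=3072/1277 D=3072/1277 F=3072/1277 H=3072/1277] → run B
t=13: vr[A=512/263 B=5961728/2542507 C=3072/1277 D=3072/1277 F=3072/1277 H=3072/1277] → run A
t=14: vr[A=1024/263 B=5961728/2542507 C=3072/1277 D=3072/1277 F=3072/1277 H=3072/1277] → run B
t=15: vr[A=1024/263 B=7269376/2542507 C=3072/1277 D=3072/1277 F=3072/1277 H=3072/1277] → run C
t=16: vr[A=1024/263 B=7269376/2542507 C=4096/1277 D=3072/1277 F=3072/1277 H=3072/1277] → run D
t=17: vr[A=1024/263 B=7269376/2542507 C=4096/1277 D=4096/1277 F=3072/1277 H=3072/1277] → run F
t=18: vr[A=1024/263 B=7269376/2542507 C=4096/1277 D=4096/1277 F=4096/1277 H=3072/1277] → run H
t=19: vr[A=1024/263 B=7269376/2542507 C=4096/1277 D=4096/1277 F=4096/1277] → run B
t=20: vr[A=1024/263 B=8577024/2542507 C=4096/1277 D=4096/1277 F=4096/1277] → run C
t=21: vr[A=1024/263 B=8577024/2542507 C=5120/1277 D=4096/1277 F=4096/1277] → run D
t=22: vr[A=1024/263 B=8577024/2542507 C=5120/1277 D=5120/1277 F=4096/1277] → run F
t=23: vr[A=1024/263 B=8577024/2542507 C=5120/1277 D=5120/1277 F=5120/1277] → run B
t=24: vr[A=1024/263 B=9884672/2542507 C=5120/1277 D=5120/1277 F=5120/1277] → run B
t=25: vr[A=1024/263 B=11192320/2542507 C=5120/1277 D=5120/1277 F=5120/1277] → run A
t=26: vr[A=1536/263 B=11192320/2542507 C=5120/1277 D=5120/1277 F=5120/1277] → run C
t=27: vr[A=1536/263 B=11192320/2542507 C=6144/1277 D=5120/1277 F=5120/1277] → run D
t=28: vr[A=1536/263 B=11192320/2542507 C=6144/1277 D=6144/1277 F=5120/1277] → run F
t=29: vr[A=1536/263 B=11192320/2542507 C=6144/1277 D=6144/1277 F=6144/1277] → run B
t=30: vr[A=1536/263 C=6144/1277 D=6144/1277 F=6144/1277] → run C
t=31: vr[A=1536/263 C=7168/1277 D=6144/1277 F=6144/1277] → run D
t=32: vr[A=1536/263 C=7168/1277 F=6144/1277] → run F
t=33: vr[A=1536/263 C=7168/1277 F=7168/1277] → run C
t=34: vr[A=1536/263 C=8192/1277 F=7168/1277] → run F
t=35: vr[A=1536/263 C=8192/1277] → run A
t=36: vr[A=2048/263 C=8192/1277] → run C
t=37: vr[A=2048/263] → run A
t=38: vr[A=2560/263] → run A
t=39: vr[A=3072/263] → run A
t=40: (idle)
t=41: (idle)
t=42: (idle)
t=43: (idle)
t=44: (idle)

completion order = H, B, D, F, C, A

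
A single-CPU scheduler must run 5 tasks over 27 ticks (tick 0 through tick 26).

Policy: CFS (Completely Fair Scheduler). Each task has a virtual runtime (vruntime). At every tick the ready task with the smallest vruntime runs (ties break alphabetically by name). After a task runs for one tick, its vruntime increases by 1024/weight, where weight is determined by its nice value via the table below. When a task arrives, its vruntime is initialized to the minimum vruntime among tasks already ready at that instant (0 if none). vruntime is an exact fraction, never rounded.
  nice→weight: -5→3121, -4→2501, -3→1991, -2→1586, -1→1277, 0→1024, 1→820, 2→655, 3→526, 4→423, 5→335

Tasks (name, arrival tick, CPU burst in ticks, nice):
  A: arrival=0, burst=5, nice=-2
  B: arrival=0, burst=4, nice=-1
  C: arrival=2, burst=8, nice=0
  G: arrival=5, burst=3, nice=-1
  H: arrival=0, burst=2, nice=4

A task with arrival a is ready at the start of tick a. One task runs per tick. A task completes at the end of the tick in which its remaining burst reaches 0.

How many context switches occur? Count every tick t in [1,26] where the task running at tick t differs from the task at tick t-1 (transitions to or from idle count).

context switches = 18

t=0: vr[A=0 B=0 H=0] → run A
t=1: vr[A=512/793 B=0 H=0] → run B
t=2: vr[A=512/793 B=1024/1277 C=0 H=0] → run C
t=3: vr[A=512/793 B=1024/1277 C=1 H=0] → run H
t=4: vr[A=512/793 B=1024/1277 C=1 H=1024/423] → run A
t=5: vr[A=1024/793 B=1024/1277 C=1 G=1024/1277 H=1024/423] → run B
t=6: vr[A=1024/793 B=2048/1277 C=1 G=1024/1277 H=1024/423] → run G
t=7: vr[A=1024/793 B=2048/1277 C=1 G=2048/1277 H=1024/423] → run C
t=8: vr[A=1024/793 B=2048/1277 C=2 G=2048/1277 H=1024/423] → run A
t=9: vr[A=1536/793 B=2048/1277 C=2 G=2048/1277 H=1024/423] → run B
t=10: vr[A=1536/793 B=3072/1277 C=2 G=2048/1277 H=1024/423] → run G
t=11: vr[A=1536/793 B=3072/1277 C=2 G=3072/1277 H=1024/423] → run A
t=12: vr[A=2048/793 B=3072/1277 C=2 G=3072/1277 H=1024/423] → run C
t=13: vr[A=2048/793 B=3072/1277 C=3 G=3072/1277 H=1024/423] → run B
t=14: vr[A=2048/793 C=3 G=3072/1277 H=1024/423] → run G
t=15: vr[A=2048/793 C=3 H=1024/423] → run H
t=16: vr[A=2048/793 C=3] → run A
t=17: vr[C=3] → run C
t=18: vr[C=4] → run C
t=19: vr[C=5] → run C
t=20: vr[C=6] → run C
t=21: vr[C=7] → run C
t=22: (idle)
t=23: (idle)
t=24: (idle)
t=25: (idle)
t=26: (idle)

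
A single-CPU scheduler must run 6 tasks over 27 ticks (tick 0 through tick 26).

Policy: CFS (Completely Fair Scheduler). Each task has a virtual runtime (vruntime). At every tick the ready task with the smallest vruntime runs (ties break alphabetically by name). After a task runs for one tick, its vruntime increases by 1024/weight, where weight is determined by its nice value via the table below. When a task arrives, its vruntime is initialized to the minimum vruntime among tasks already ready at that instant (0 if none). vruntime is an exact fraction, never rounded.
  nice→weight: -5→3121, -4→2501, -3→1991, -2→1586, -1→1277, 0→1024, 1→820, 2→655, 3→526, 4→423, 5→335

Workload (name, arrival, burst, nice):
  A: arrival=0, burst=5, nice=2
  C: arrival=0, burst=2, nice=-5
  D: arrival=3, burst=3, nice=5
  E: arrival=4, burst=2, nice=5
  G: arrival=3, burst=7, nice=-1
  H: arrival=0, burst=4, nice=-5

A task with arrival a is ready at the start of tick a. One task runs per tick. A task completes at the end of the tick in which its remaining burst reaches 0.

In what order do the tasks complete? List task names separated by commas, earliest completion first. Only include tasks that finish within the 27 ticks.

completion order = C, H, E, G, A, D

t=0: vr[A=0 C=0 H=0] → run A
t=1: vr[A=1024/655 C=0 H=0] → run C
t=2: vr[A=1024/655 C=1024/3121 H=0] → run H
t=3: vr[A=1024/655 C=1024/3121 D=1024/3121 G=1024/3121 H=1024/3121] → run C
t=4: vr[A=1024/655 D=1024/3121 E=1024/3121 G=1024/3121 H=1024/3121] → run D
t=5: vr[A=1024/655 D=3538944/1045535 E=1024/3121 G=1024/3121 H=1024/3121] → run E
t=6: vr[A=1024/655 D=3538944/1045535 E=3538944/1045535 G=1024/3121 H=1024/3121] → run G
t=7: vr[A=1024/655 D=3538944/1045535 E=3538944/1045535 G=4503552/3985517 H=1024/3121] → run H
t=8: vr[A=1024/655 D=3538944/1045535 E=3538944/1045535 G=4503552/3985517 H=2048/3121] → run H
t=9: vr[A=1024/655 D=3538944/1045535 E=3538944/1045535 G=4503552/3985517 H=3072/3121] → run H
t=10: vr[A=1024/655 D=3538944/1045535 E=3538944/1045535 G=4503552/3985517] → run G
t=11: vr[A=1024/655 D=3538944/1045535 E=3538944/1045535 G=7699456/3985517] → run A
t=12: vr[A=2048/655 D=3538944/1045535 E=3538944/1045535 G=7699456/3985517] → run G
t=13: vr[A=2048/655 D=3538944/1045535 E=3538944/1045535 G=10895360/3985517] → run G
t=14: vr[A=2048/655 D=3538944/1045535 E=3538944/1045535 G=14091264/3985517] → run A
t=15: vr[A=3072/655 D=3538944/1045535 E=3538944/1045535 G=14091264/3985517] → run D
t=16: vr[A=3072/655 D=6734848/1045535 E=3538944/1045535 G=14091264/3985517] → run E
t=17: vr[A=3072/655 D=6734848/1045535 G=14091264/3985517] → run G
t=18: vr[A=3072/655 D=6734848/1045535 G=17287168/3985517] → run G
t=19: vr[A=3072/655 D=6734848/1045535 G=20483072/3985517] → run A
t=20: vr[A=4096/655 D=6734848/1045535 G=20483072/3985517] → run G
t=21: vr[A=4096/655 D=6734848/1045535] → run A
t=22: vr[D=6734848/1045535] → run D
t=23: (idle)
t=24: (idle)
t=25: (idle)
t=26: (idle)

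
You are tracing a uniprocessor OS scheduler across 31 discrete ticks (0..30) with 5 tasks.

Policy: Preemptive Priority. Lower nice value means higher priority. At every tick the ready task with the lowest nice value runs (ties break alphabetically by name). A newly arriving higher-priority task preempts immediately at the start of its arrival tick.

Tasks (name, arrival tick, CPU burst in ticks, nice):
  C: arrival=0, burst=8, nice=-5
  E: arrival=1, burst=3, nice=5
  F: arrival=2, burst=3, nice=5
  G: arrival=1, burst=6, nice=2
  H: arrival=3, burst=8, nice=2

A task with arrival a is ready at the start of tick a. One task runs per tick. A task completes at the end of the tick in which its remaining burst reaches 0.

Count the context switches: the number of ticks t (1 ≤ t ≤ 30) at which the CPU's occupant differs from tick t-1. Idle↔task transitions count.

t=0: ready={C} → run C
t=1: ready={C,E,G} → run C
t=2: ready={C,E,F,G} → run C
t=3: ready={C,E,F,G,H} → run C
t=4: ready={C,E,F,G,H} → run C
t=5: ready={C,E,F,G,H} → run C
t=6: ready={C,E,F,G,H} → run C
t=7: ready={C,E,F,G,H} → run C
t=8: ready={E,F,G,H} → run G
t=9: ready={E,F,G,H} → run G
t=10: ready={E,F,G,H} → run G
t=11: ready={E,F,G,H} → run G
t=12: ready={E,F,G,H} → run G
t=13: ready={E,F,G,H} → run G
t=14: ready={E,F,H} → run H
t=15: ready={E,F,H} → run H
t=16: ready={E,F,H} → run H
t=17: ready={E,F,H} → run H
t=18: ready={E,F,H} → run H
t=19: ready={E,F,H} → run H
t=20: ready={E,F,H} → run H
t=21: ready={E,F,H} → run H
t=22: ready={E,F} → run E
t=23: ready={E,F} → run E
t=24: ready={E,F} → run E
t=25: ready={F} → run F
t=26: ready={F} → run F
t=27: ready={F} → run F
t=28: (idle)
t=29: (idle)
t=30: (idle)

context switches = 5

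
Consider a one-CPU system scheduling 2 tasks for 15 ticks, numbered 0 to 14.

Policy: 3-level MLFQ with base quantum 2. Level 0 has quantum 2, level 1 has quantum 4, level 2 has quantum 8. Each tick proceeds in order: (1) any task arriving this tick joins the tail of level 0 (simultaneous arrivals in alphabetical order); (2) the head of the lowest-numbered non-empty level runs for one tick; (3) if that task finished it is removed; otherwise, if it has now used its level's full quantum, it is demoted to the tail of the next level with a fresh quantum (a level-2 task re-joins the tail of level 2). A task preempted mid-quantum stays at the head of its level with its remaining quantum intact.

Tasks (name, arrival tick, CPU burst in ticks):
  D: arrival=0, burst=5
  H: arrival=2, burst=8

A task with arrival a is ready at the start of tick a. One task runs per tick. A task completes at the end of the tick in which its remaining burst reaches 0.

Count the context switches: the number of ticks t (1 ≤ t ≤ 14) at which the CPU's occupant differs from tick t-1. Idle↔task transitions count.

context switches = 4

t=0: L0/L1/L2 = D/-/- → run D
t=1: L0/L1/L2 = D/-/- → run D
t=2: L0/L1/L2 = H/D/- → run H
t=3: L0/L1/L2 = H/D/- → run H
t=4: L0/L1/L2 = -/DH/- → run D
t=5: L0/L1/L2 = -/DH/- → run D
t=6: L0/L1/L2 = -/DH/- → run D
t=7: L0/L1/L2 = -/H/- → run H
t=8: L0/L1/L2 = -/H/- → run H
t=9: L0/L1/L2 = -/H/- → run H
t=10: L0/L1/L2 = -/H/- → run H
t=11: L0/L1/L2 = -/-/H → run H
t=12: L0/L1/L2 = -/-/H → run H
t=13: (idle)
t=14: (idle)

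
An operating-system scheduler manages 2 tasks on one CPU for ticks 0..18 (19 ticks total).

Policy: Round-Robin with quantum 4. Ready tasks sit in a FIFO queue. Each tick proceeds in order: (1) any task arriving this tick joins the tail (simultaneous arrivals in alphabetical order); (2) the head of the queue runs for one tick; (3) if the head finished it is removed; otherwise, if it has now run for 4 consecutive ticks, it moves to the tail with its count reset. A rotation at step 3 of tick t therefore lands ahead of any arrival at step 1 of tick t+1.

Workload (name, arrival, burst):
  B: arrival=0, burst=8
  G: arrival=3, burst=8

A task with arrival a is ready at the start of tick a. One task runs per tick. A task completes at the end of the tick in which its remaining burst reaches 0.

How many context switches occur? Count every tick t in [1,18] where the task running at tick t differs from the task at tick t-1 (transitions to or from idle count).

context switches = 4

t=0: queue=[B] q_used=0 → run B
t=1: queue=[B] q_used=1 → run B
t=2: queue=[B] q_used=2 → run B
t=3: queue=[B,G] q_used=3 → run B
t=4: queue=[G,B] q_used=0 → run G
t=5: queue=[G,B] q_used=1 → run G
t=6: queue=[G,B] q_used=2 → run G
t=7: queue=[G,B] q_used=3 → run G
t=8: queue=[B,G] q_used=0 → run B
t=9: queue=[B,G] q_used=1 → run B
t=10: queue=[B,G] q_used=2 → run B
t=11: queue=[B,G] q_used=3 → run B
t=12: queue=[G] q_used=0 → run G
t=13: queue=[G] q_used=1 → run G
t=14: queue=[G] q_used=2 → run G
t=15: queue=[G] q_used=3 → run G
t=16: (idle)
t=17: (idle)
t=18: (idle)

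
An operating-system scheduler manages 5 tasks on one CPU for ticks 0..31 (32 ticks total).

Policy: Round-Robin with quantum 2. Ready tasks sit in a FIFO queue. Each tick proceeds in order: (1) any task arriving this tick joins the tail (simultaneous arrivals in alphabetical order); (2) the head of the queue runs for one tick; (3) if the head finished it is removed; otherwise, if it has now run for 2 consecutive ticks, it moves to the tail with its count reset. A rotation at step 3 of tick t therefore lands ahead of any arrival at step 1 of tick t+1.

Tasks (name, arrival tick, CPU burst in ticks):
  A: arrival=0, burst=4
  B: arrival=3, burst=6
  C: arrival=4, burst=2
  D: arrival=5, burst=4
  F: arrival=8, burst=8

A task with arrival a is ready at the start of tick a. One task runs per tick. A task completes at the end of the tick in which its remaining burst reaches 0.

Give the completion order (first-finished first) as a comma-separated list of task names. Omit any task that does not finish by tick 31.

t=0: queue=[A] q_used=0 → run A
t=1: queue=[A] q_used=1 → run A
t=2: queue=[A] q_used=0 → run A
t=3: queue=[A,B] q_used=1 → run A
t=4: queue=[B,C] q_used=0 → run B
t=5: queue=[B,C,D] q_used=1 → run B
t=6: queue=[C,D,B] q_used=0 → run C
t=7: queue=[C,D,B] q_used=1 → run C
t=8: queue=[D,B,F] q_used=0 → run D
t=9: queue=[D,B,F] q_used=1 → run D
t=10: queue=[B,F,D] q_used=0 → run B
t=11: queue=[B,F,D] q_used=1 → run B
t=12: queue=[F,D,B] q_used=0 → run F
t=13: queue=[F,D,B] q_used=1 → run F
t=14: queue=[D,B,F] q_used=0 → run D
t=15: queue=[D,B,F] q_used=1 → run D
t=16: queue=[B,F] q_used=0 → run B
t=17: queue=[B,F] q_used=1 → run B
t=18: queue=[F] q_used=0 → run F
t=19: queue=[F] q_used=1 → run F
t=20: queue=[F] q_used=0 → run F
t=21: queue=[F] q_used=1 → run F
t=22: queue=[F] q_used=0 → run F
t=23: queue=[F] q_used=1 → run F
t=24: (idle)
t=25: (idle)
t=26: (idle)
t=27: (idle)
t=28: (idle)
t=29: (idle)
t=30: (idle)
t=31: (idle)

completion order = A, C, D, B, F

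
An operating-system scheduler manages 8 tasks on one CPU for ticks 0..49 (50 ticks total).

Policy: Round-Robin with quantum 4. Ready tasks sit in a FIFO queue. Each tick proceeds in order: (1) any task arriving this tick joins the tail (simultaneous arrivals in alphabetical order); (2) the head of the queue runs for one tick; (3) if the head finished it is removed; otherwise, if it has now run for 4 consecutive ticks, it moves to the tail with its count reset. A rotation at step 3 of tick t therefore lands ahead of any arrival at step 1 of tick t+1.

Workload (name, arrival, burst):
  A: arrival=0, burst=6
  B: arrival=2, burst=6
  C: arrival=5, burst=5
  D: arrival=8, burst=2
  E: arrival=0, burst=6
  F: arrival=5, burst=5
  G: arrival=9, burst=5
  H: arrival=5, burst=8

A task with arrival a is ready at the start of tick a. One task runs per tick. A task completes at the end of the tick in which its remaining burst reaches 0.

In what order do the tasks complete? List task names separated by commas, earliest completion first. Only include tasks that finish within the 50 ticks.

completion order = A, E, D, B, C, F, H, G

t=0: queue=[A,E] q_used=0 → run A
t=1: queue=[A,E] q_used=1 → run A
t=2: queue=[A,E,B] q_used=2 → run A
t=3: queue=[A,E,B] q_used=3 → run A
t=4: queue=[E,B,A] q_used=0 → run E
t=5: queue=[E,B,A,C,F,H] q_used=1 → run E
t=6: queue=[E,B,A,C,F,H] q_used=2 → run E
t=7: queue=[E,B,A,C,F,H] q_used=3 → run E
t=8: queue=[B,A,C,F,H,E,D] q_used=0 → run B
t=9: queue=[B,A,C,F,H,E,D,G] q_used=1 → run B
t=10: queue=[B,A,C,F,H,E,D,G] q_used=2 → run B
t=11: queue=[B,A,C,F,H,E,D,G] q_used=3 → run B
t=12: queue=[A,C,F,H,E,D,G,B] q_used=0 → run A
t=13: queue=[A,C,F,H,E,D,G,B] q_used=1 → run A
t=14: queue=[C,F,H,E,D,G,B] q_used=0 → run C
t=15: queue=[C,F,H,E,D,G,B] q_used=1 → run C
t=16: queue=[C,F,H,E,D,G,B] q_used=2 → run C
t=17: queue=[C,F,H,E,D,G,B] q_used=3 → run C
t=18: queue=[F,H,E,D,G,B,C] q_used=0 → run F
t=19: queue=[F,H,E,D,G,B,C] q_used=1 → run F
t=20: queue=[F,H,E,D,G,B,C] q_used=2 → run F
t=21: queue=[F,H,E,D,G,B,C] q_used=3 → run F
t=22: queue=[H,E,D,G,B,C,F] q_used=0 → run H
t=23: queue=[H,E,D,G,B,C,F] q_used=1 → run H
t=24: queue=[H,E,D,G,B,C,F] q_used=2 → run H
t=25: queue=[H,E,D,G,B,C,F] q_used=3 → run H
t=26: queue=[E,D,G,B,C,F,H] q_used=0 → run E
t=27: queue=[E,D,G,B,C,F,H] q_used=1 → run E
t=28: queue=[D,G,B,C,F,H] q_used=0 → run D
t=29: queue=[D,G,B,C,F,H] q_used=1 → run D
t=30: queue=[G,B,C,F,H] q_used=0 → run G
t=31: queue=[G,B,C,F,H] q_used=1 → run G
t=32: queue=[G,B,C,F,H] q_used=2 → run G
t=33: queue=[G,B,C,F,H] q_used=3 → run G
t=34: queue=[B,C,F,H,G] q_used=0 → run B
t=35: queue=[B,C,F,H,G] q_used=1 → run B
t=36: queue=[C,F,H,G] q_used=0 → run C
t=37: queue=[F,H,G] q_used=0 → run F
t=38: queue=[H,G] q_used=0 → run H
t=39: queue=[H,G] q_used=1 → run H
t=40: queue=[H,G] q_used=2 → run H
t=41: queue=[H,G] q_used=3 → run H
t=42: queue=[G] q_used=0 → run G
t=43: (idle)
t=44: (idle)
t=45: (idle)
t=46: (idle)
t=47: (idle)
t=48: (idle)
t=49: (idle)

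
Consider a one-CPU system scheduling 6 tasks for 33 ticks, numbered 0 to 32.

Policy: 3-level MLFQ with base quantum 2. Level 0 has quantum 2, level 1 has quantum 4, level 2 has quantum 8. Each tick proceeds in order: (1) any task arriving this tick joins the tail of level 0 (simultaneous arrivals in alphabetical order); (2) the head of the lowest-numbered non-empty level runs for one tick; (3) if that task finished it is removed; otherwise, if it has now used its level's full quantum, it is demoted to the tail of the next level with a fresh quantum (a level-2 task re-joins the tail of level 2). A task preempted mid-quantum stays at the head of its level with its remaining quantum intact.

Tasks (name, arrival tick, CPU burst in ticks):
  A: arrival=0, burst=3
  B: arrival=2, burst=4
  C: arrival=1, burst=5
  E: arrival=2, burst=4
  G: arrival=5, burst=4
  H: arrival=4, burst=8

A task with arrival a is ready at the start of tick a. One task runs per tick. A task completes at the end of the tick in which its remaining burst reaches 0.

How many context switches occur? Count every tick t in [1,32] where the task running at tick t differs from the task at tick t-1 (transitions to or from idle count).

context switches = 13

t=0: L0/L1/L2 = A/-/- → run A
t=1: L0/L1/L2 = AC/-/- → run A
t=2: L0/L1/L2 = CBE/A/- → run C
t=3: L0/L1/L2 = CBE/A/- → run C
t=4: L0/L1/L2 = BEH/AC/- → run B
t=5: L0/L1/L2 = BEHG/AC/- → run B
t=6: L0/L1/L2 = EHG/ACB/- → run E
t=7: L0/L1/L2 = EHG/ACB/- → run E
t=8: L0/L1/L2 = HG/ACBE/- → run H
t=9: L0/L1/L2 = HG/ACBE/- → run H
t=10: L0/L1/L2 = G/ACBEH/- → run G
t=11: L0/L1/L2 = G/ACBEH/- → run G
t=12: L0/L1/L2 = -/ACBEHG/- → run A
t=13: L0/L1/L2 = -/CBEHG/- → run C
t=14: L0/L1/L2 = -/CBEHG/- → run C
t=15: L0/L1/L2 = -/CBEHG/- → run C
t=16: L0/L1/L2 = -/BEHG/- → run B
t=17: L0/L1/L2 = -/BEHG/- → run B
t=18: L0/L1/L2 = -/EHG/- → run E
t=19: L0/L1/L2 = -/EHG/- → run E
t=20: L0/L1/L2 = -/HG/- → run H
t=21: L0/L1/L2 = -/HG/- → run H
t=22: L0/L1/L2 = -/HG/- → run H
t=23: L0/L1/L2 = -/HG/- → run H
t=24: L0/L1/L2 = -/G/H → run G
t=25: L0/L1/L2 = -/G/H → run G
t=26: L0/L1/L2 = -/-/H → run H
t=27: L0/L1/L2 = -/-/H → run H
t=28: (idle)
t=29: (idle)
t=30: (idle)
t=31: (idle)
t=32: (idle)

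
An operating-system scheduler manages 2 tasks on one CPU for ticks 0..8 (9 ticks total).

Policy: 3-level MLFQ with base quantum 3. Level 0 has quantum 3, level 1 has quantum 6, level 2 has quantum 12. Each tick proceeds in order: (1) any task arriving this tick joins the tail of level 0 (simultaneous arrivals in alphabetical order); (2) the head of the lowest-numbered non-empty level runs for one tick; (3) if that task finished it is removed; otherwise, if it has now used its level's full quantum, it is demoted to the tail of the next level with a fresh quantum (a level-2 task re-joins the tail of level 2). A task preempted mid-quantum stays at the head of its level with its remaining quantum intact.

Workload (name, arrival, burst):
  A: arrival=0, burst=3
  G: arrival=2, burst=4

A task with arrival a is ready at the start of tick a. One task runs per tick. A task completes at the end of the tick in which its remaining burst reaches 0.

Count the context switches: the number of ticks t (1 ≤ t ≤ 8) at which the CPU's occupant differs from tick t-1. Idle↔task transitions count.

context switches = 2

t=0: L0/L1/L2 = A/-/- → run A
t=1: L0/L1/L2 = A/-/- → run A
t=2: L0/L1/L2 = AG/-/- → run A
t=3: L0/L1/L2 = G/-/- → run G
t=4: L0/L1/L2 = G/-/- → run G
t=5: L0/L1/L2 = G/-/- → run G
t=6: L0/L1/L2 = -/G/- → run G
t=7: (idle)
t=8: (idle)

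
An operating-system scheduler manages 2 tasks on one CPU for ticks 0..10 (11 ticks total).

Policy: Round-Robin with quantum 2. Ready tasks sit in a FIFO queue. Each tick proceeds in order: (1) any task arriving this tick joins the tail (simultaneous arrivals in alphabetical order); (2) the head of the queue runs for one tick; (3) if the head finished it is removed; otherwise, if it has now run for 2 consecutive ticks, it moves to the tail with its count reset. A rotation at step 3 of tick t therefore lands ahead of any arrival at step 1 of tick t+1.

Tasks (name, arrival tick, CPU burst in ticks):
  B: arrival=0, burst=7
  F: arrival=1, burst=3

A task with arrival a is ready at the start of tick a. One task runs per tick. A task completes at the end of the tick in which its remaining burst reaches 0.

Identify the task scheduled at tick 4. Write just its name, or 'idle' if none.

t=0: queue=[B] q_used=0 → run B
t=1: queue=[B,F] q_used=1 → run B
t=2: queue=[F,B] q_used=0 → run F
t=3: queue=[F,B] q_used=1 → run F
t=4: queue=[B,F] q_used=0 → run B
t=5: queue=[B,F] q_used=1 → run B
t=6: queue=[F,B] q_used=0 → run F
t=7: queue=[B] q_used=0 → run B
t=8: queue=[B] q_used=1 → run B
t=9: queue=[B] q_used=0 → run B
t=10: (idle)

running at tick 4 = B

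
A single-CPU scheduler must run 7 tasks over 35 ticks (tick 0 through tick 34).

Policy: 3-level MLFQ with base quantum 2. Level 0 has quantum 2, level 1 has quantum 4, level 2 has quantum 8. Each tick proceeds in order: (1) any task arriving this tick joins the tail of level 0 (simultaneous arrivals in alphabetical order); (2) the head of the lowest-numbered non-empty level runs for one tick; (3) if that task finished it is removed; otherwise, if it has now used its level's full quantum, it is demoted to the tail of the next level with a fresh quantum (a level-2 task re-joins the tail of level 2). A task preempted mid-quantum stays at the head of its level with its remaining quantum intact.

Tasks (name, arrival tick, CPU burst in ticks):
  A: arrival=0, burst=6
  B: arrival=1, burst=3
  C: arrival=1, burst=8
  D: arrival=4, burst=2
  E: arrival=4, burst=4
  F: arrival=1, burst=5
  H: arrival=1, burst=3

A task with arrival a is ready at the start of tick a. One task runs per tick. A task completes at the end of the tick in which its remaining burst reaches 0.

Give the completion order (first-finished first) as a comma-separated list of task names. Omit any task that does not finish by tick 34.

t=0: L0/L1/L2 = A/-/- → run A
t=1: L0/L1/L2 = ABCFH/-/- → run A
t=2: L0/L1/L2 = BCFH/A/- → run B
t=3: L0/L1/L2 = BCFH/A/- → run B
t=4: L0/L1/L2 = CFHDE/AB/- → run C
t=5: L0/L1/L2 = CFHDE/AB/- → run C
t=6: L0/L1/L2 = FHDE/ABC/- → run F
t=7: L0/L1/L2 = FHDE/ABC/- → run F
t=8: L0/L1/L2 = HDE/ABCF/- → run H
t=9: L0/L1/L2 = HDE/ABCF/- → run H
t=10: L0/L1/L2 = DE/ABCFH/- → run D
t=11: L0/L1/L2 = DE/ABCFH/- → run D
t=12: L0/L1/L2 = E/ABCFH/- → run E
t=13: L0/L1/L2 = E/ABCFH/- → run E
t=14: L0/L1/L2 = -/ABCFHE/- → run A
t=15: L0/L1/L2 = -/ABCFHE/- → run A
t=16: L0/L1/L2 = -/ABCFHE/- → run A
t=17: L0/L1/L2 = -/ABCFHE/- → run A
t=18: L0/L1/L2 = -/BCFHE/- → run B
t=19: L0/L1/L2 = -/CFHE/- → run C
t=20: L0/L1/L2 = -/CFHE/- → run C
t=21: L0/L1/L2 = -/CFHE/- → run C
t=22: L0/L1/L2 = -/CFHE/- → run C
t=23: L0/L1/L2 = -/FHE/C → run F
t=24: L0/L1/L2 = -/FHE/C → run F
t=25: L0/L1/L2 = -/FHE/C → run F
t=26: L0/L1/L2 = -/HE/C → run H
t=27: L0/L1/L2 = -/E/C → run E
t=28: L0/L1/L2 = -/E/C → run E
t=29: L0/L1/L2 = -/-/C → run C
t=30: L0/L1/L2 = -/-/C → run C
t=31: (idle)
t=32: (idle)
t=33: (idle)
t=34: (idle)

completion order = D, A, B, F, H, E, C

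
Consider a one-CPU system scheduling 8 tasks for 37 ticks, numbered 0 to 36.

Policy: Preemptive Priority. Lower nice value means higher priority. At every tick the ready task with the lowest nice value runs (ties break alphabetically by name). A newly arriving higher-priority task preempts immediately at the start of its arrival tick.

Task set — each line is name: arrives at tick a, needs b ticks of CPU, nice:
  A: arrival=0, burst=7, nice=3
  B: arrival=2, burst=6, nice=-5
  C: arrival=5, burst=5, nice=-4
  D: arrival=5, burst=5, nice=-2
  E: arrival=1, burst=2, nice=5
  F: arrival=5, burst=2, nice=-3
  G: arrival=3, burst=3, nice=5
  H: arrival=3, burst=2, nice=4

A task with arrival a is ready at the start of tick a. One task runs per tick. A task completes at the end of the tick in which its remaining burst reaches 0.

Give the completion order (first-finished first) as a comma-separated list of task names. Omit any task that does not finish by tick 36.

completion order = B, C, F, D, A, H, E, G

t=0: ready={A} → run A
t=1: ready={A,E} → run A
t=2: ready={A,B,E} → run B
t=3: ready={A,B,E,G,H} → run B
t=4: ready={A,B,E,G,H} → run B
t=5: ready={A,B,C,D,E,F,G,H} → run B
t=6: ready={A,B,C,D,E,F,G,H} → run B
t=7: ready={A,B,C,D,E,F,G,H} → run B
t=8: ready={A,C,D,E,F,G,H} → run C
t=9: ready={A,C,D,E,F,G,H} → run C
t=10: ready={A,C,D,E,F,G,H} → run C
t=11: ready={A,C,D,E,F,G,H} → run C
t=12: ready={A,C,D,E,F,G,H} → run C
t=13: ready={A,D,E,F,G,H} → run F
t=14: ready={A,D,E,F,G,H} → run F
t=15: ready={A,D,E,G,H} → run D
t=16: ready={A,D,E,G,H} → run D
t=17: ready={A,D,E,G,H} → run D
t=18: ready={A,D,E,G,H} → run D
t=19: ready={A,D,E,G,H} → run D
t=20: ready={A,E,G,H} → run A
t=21: ready={A,E,G,H} → run A
t=22: ready={A,E,G,H} → run A
t=23: ready={A,E,G,H} → run A
t=24: ready={A,E,G,H} → run A
t=25: ready={E,G,H} → run H
t=26: ready={E,G,H} → run H
t=27: ready={E,G} → run E
t=28: ready={E,G} → run E
t=29: ready={G} → run G
t=30: ready={G} → run G
t=31: ready={G} → run G
t=32: (idle)
t=33: (idle)
t=34: (idle)
t=35: (idle)
t=36: (idle)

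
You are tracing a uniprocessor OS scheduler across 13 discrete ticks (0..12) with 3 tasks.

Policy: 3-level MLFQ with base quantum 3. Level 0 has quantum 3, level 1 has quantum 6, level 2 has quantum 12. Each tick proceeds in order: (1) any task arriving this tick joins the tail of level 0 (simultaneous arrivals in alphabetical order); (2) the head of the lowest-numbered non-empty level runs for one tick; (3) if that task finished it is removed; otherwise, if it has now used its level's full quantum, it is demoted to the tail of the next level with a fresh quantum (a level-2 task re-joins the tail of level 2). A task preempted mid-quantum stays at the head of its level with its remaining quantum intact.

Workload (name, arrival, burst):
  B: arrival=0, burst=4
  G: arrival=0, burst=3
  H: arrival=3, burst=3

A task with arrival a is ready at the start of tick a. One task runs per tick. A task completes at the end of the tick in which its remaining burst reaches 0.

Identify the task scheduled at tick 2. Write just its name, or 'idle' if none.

t=0: L0/L1/L2 = BG/-/- → run B
t=1: L0/L1/L2 = BG/-/- → run B
t=2: L0/L1/L2 = BG/-/- → run B
t=3: L0/L1/L2 = GH/B/- → run G
t=4: L0/L1/L2 = GH/B/- → run G
t=5: L0/L1/L2 = GH/B/- → run G
t=6: L0/L1/L2 = H/B/- → run H
t=7: L0/L1/L2 = H/B/- → run H
t=8: L0/L1/L2 = H/B/- → run H
t=9: L0/L1/L2 = -/B/- → run B
t=10: (idle)
t=11: (idle)
t=12: (idle)

running at tick 2 = B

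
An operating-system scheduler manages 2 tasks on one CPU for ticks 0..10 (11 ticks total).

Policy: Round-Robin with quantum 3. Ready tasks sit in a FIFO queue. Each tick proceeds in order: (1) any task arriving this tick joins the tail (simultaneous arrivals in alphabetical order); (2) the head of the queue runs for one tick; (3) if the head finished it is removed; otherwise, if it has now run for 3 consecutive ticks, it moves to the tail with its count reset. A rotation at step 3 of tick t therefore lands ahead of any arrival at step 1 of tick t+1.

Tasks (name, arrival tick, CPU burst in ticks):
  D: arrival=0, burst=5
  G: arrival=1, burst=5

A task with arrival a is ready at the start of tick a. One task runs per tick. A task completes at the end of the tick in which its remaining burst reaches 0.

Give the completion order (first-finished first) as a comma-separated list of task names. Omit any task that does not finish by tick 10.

completion order = D, G

t=0: queue=[D] q_used=0 → run D
t=1: queue=[D,G] q_used=1 → run D
t=2: queue=[D,G] q_used=2 → run D
t=3: queue=[G,D] q_used=0 → run G
t=4: queue=[G,D] q_used=1 → run G
t=5: queue=[G,D] q_used=2 → run G
t=6: queue=[D,G] q_used=0 → run D
t=7: queue=[D,G] q_used=1 → run D
t=8: queue=[G] q_used=0 → run G
t=9: queue=[G] q_used=1 → run G
t=10: (idle)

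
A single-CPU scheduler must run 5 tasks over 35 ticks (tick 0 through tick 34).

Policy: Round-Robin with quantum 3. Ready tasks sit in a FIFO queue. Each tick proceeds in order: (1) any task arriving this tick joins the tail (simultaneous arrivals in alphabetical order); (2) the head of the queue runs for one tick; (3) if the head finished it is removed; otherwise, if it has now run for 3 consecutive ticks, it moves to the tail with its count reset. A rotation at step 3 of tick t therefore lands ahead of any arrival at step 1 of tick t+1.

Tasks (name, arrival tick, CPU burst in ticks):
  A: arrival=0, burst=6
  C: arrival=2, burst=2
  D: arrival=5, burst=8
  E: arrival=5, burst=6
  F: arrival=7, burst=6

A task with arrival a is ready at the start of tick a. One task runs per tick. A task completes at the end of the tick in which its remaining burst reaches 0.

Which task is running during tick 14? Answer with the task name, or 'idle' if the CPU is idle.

running at tick 14 = F

t=0: queue=[A] q_used=0 → run A
t=1: queue=[A] q_used=1 → run A
t=2: queue=[A,C] q_used=2 → run A
t=3: queue=[C,A] q_used=0 → run C
t=4: queue=[C,A] q_used=1 → run C
t=5: queue=[A,D,E] q_used=0 → run A
t=6: queue=[A,D,E] q_used=1 → run A
t=7: queue=[A,D,E,F] q_used=2 → run A
t=8: queue=[D,E,F] q_used=0 → run D
t=9: queue=[D,E,F] q_used=1 → run D
t=10: queue=[D,E,F] q_used=2 → run D
t=11: queue=[E,F,D] q_used=0 → run E
t=12: queue=[E,F,D] q_used=1 → run E
t=13: queue=[E,F,D] q_used=2 → run E
t=14: queue=[F,D,E] q_used=0 → run F
t=15: queue=[F,D,E] q_used=1 → run F
t=16: queue=[F,D,E] q_used=2 → run F
t=17: queue=[D,E,F] q_used=0 → run D
t=18: queue=[D,E,F] q_used=1 → run D
t=19: queue=[D,E,F] q_used=2 → run D
t=20: queue=[E,F,D] q_used=0 → run E
t=21: queue=[E,F,D] q_used=1 → run E
t=22: queue=[E,F,D] q_used=2 → run E
t=23: queue=[F,D] q_used=0 → run F
t=24: queue=[F,D] q_used=1 → run F
t=25: queue=[F,D] q_used=2 → run F
t=26: queue=[D] q_used=0 → run D
t=27: queue=[D] q_used=1 → run D
t=28: (idle)
t=29: (idle)
t=30: (idle)
t=31: (idle)
t=32: (idle)
t=33: (idle)
t=34: (idle)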